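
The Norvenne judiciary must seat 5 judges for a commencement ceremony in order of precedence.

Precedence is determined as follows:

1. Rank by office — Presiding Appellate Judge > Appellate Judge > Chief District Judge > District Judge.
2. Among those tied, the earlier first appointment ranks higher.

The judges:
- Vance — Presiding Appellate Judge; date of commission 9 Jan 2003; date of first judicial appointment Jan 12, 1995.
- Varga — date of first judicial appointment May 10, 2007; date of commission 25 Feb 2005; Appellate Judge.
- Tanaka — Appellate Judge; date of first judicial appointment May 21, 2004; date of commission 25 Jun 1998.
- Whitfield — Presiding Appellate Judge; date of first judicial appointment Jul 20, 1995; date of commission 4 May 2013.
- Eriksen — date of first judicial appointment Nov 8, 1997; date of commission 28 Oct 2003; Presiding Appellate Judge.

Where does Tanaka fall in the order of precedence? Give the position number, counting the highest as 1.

By office: Vance, Whitfield and Eriksen (Presiding Appellate Judge); then Tanaka and Varga (Appellate Judge).
Among Vance, Whitfield and Eriksen, by date of first judicial appointment (earlier first): Vance (Jan 12, 1995) before Whitfield (Jul 20, 1995) before Eriksen (Nov 8, 1997).
Among Tanaka and Varga, by date of first judicial appointment (earlier first): Tanaka (May 21, 2004) before Varga (May 10, 2007).
Order: Vance, Whitfield, Eriksen, Tanaka, Varga. So position 4.

4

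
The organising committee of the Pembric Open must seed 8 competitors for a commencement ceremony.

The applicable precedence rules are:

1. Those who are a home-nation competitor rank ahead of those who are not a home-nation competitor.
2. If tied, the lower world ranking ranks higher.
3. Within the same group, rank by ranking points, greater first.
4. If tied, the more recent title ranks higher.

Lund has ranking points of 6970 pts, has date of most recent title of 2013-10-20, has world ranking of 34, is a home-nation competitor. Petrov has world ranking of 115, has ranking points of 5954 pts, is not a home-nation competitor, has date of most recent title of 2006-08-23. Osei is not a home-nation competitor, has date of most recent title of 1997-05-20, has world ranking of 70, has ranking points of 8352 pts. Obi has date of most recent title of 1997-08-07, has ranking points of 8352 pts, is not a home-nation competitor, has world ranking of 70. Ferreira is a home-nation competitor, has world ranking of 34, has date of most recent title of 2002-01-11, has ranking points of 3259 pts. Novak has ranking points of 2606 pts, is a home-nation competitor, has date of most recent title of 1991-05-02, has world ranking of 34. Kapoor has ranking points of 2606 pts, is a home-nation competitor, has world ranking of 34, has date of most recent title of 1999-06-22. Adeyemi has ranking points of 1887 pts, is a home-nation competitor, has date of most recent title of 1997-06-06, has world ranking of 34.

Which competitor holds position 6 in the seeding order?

By the first rule: Lund, Ferreira, Kapoor, Novak and Adeyemi (each a home-nation competitor); then Obi, Osei and Petrov (each not a home-nation competitor).
Lund, Ferreira, Kapoor, Novak and Adeyemi all have world ranking 34, so the next rule applies.
Among Lund, Ferreira, Kapoor, Novak and Adeyemi, by ranking points (higher first): Lund (6970 pts) before Ferreira (3259 pts) before Kapoor and Novak (2606 pts) before Adeyemi (1887 pts).
Among Kapoor and Novak, by date of most recent title (later first): Kapoor (1999-06-22) before Novak (1991-05-02).
Among Obi, Osei and Petrov, by world ranking (lower first): Obi and Osei (70) before Petrov (115).
Obi and Osei both have ranking points 8352 pts, so the next rule applies.
Among Obi and Osei, by date of most recent title (later first): Obi (1997-08-07) before Osei (1997-05-20).
Order: Lund, Ferreira, Kapoor, Novak, Adeyemi, Obi, Osei, Petrov.

Obi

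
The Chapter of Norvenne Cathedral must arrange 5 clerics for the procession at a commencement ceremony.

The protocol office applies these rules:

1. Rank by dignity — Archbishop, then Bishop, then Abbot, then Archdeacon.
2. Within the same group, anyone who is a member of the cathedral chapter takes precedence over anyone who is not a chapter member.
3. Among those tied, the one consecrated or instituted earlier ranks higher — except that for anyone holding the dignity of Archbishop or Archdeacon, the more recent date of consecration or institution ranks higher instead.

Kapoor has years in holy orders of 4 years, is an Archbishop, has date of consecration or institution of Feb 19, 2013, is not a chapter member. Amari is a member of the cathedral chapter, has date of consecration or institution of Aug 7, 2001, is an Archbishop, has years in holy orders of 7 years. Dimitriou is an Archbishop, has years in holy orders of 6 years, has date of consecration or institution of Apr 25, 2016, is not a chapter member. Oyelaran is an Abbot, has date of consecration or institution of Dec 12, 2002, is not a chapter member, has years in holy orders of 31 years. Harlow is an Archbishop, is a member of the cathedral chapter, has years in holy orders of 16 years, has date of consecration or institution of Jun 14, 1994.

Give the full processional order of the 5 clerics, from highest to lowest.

Amari, Harlow, Dimitriou, Kapoor, Oyelaran

By dignity: Amari, Harlow, Dimitriou and Kapoor (Archbishop); then Oyelaran (Abbot).
Among Amari, Harlow, Dimitriou and Kapoor, a member of the cathedral chapter before not a chapter member: Amari and Harlow (a member of the cathedral chapter) before Dimitriou and Kapoor (not a chapter member).
Among Amari and Harlow, by date of consecration or institution (later first) (reversed rule for this group): Amari (Aug 7, 2001) before Harlow (Jun 14, 1994).
Among Dimitriou and Kapoor, by date of consecration or institution (later first) (reversed rule for this group): Dimitriou (Apr 25, 2016) before Kapoor (Feb 19, 2013).
Full order: Amari, Harlow, Dimitriou, Kapoor, Oyelaran.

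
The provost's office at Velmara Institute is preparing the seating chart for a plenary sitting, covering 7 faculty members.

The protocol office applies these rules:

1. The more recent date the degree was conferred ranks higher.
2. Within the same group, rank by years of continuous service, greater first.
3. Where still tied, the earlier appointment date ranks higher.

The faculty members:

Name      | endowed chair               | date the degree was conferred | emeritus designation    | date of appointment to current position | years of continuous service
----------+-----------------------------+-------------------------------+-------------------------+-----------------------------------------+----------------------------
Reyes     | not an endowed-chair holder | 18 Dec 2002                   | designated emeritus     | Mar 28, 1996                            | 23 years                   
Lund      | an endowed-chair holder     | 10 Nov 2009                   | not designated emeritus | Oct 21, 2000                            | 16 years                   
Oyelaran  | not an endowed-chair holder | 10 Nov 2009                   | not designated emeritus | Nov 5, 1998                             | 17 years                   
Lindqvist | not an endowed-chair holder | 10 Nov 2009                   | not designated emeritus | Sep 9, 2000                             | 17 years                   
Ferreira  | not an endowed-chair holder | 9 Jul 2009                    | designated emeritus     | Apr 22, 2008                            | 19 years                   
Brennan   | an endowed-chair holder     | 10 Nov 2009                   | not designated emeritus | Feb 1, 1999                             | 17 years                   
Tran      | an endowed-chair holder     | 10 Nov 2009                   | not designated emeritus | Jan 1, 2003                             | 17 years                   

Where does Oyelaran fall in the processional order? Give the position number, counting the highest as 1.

By date the degree was conferred (later first): Oyelaran, Brennan, Lindqvist, Tran and Lund (each 10 Nov 2009); then Ferreira (9 Jul 2009); then Reyes (18 Dec 2002).
Among Oyelaran, Brennan, Lindqvist, Tran and Lund, by years of continuous service (higher first): Oyelaran, Brennan, Lindqvist and Tran (17 years) before Lund (16 years).
Among Oyelaran, Brennan, Lindqvist and Tran, by date of appointment to current position (earlier first): Oyelaran (Nov 5, 1998) before Brennan (Feb 1, 1999) before Lindqvist (Sep 9, 2000) before Tran (Jan 1, 2003).
Order: Oyelaran, Brennan, Lindqvist, Tran, Lund, Ferreira, Reyes. So position 1.

1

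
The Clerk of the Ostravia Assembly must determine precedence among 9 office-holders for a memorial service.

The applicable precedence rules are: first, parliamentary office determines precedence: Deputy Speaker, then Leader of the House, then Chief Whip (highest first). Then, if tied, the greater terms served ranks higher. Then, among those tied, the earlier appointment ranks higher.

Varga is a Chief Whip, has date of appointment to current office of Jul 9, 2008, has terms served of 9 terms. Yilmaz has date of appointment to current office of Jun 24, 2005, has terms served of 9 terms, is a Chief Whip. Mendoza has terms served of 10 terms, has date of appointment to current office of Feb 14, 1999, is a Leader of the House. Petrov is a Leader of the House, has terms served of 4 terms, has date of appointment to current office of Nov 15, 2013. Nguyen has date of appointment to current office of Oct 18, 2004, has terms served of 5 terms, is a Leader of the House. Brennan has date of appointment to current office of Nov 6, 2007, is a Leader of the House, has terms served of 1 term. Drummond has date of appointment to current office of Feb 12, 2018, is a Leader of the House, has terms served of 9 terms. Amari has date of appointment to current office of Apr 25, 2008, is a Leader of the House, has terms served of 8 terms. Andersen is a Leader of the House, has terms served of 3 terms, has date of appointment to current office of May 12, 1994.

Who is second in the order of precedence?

Drummond

By parliamentary office: Mendoza, Drummond, Amari, Nguyen, Petrov, Andersen and Brennan (Leader of the House); then Yilmaz and Varga (Chief Whip).
Among Mendoza, Drummond, Amari, Nguyen, Petrov, Andersen and Brennan, by terms served (higher first): Mendoza (10 terms) before Drummond (9 terms) before Amari (8 terms) before Nguyen (5 terms) before Petrov (4 terms) before Andersen (3 terms) before Brennan (1 term).
Yilmaz and Varga both have terms served 9 terms, so the next rule applies.
Among Yilmaz and Varga, by date of appointment to current office (earlier first): Yilmaz (Jun 24, 2005) before Varga (Jul 9, 2008).
Order: Mendoza, Drummond, Amari, Nguyen, Petrov, Andersen, Brennan, Yilmaz, Varga.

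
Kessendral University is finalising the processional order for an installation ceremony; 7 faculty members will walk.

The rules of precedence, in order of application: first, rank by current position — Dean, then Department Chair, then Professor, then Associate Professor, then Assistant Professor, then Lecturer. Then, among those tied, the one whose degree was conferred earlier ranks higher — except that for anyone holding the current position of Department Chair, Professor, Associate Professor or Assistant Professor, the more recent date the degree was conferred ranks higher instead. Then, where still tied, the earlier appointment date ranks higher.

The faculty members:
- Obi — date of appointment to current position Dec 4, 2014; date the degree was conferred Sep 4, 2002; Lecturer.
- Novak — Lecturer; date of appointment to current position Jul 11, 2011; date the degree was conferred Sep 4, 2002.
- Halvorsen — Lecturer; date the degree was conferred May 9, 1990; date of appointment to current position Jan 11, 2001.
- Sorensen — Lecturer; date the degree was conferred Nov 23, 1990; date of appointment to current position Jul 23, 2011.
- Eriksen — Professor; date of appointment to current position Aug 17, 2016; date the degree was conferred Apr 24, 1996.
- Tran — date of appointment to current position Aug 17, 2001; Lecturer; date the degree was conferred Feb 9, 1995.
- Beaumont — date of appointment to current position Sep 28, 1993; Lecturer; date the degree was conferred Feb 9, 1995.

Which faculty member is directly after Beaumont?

Tran

By current position: Eriksen (Professor); then Halvorsen, Sorensen, Beaumont, Tran, Novak and Obi (Lecturer).
Among Halvorsen, Sorensen, Beaumont, Tran, Novak and Obi, by date the degree was conferred (earlier first): Halvorsen (May 9, 1990) before Sorensen (Nov 23, 1990) before Beaumont and Tran (Feb 9, 1995) before Novak and Obi (Sep 4, 2002).
Among Beaumont and Tran, by date of appointment to current position (earlier first): Beaumont (Sep 28, 1993) before Tran (Aug 17, 2001).
Among Novak and Obi, by date of appointment to current position (earlier first): Novak (Jul 11, 2011) before Obi (Dec 4, 2014).
Order: Eriksen, Halvorsen, Sorensen, Beaumont, Tran, Novak, Obi.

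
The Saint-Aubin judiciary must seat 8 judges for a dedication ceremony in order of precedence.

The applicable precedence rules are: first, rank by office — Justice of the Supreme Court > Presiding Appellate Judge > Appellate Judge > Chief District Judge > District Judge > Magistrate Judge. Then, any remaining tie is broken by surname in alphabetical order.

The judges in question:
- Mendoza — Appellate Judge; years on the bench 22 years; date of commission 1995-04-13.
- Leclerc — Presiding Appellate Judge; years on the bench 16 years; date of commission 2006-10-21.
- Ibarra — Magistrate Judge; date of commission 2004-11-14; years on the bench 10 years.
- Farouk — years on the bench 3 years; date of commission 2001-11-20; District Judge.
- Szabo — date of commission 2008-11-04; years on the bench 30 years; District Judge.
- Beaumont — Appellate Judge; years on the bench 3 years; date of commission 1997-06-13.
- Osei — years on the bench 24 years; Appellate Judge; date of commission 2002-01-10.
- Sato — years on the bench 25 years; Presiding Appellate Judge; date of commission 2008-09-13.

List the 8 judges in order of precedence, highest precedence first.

By office: Leclerc and Sato (Presiding Appellate Judge); then Beaumont, Mendoza and Osei (Appellate Judge); then Farouk and Szabo (District Judge); then Ibarra (Magistrate Judge).
Among Leclerc and Sato, alphabetically by surname: Leclerc before Sato.
Among Beaumont, Mendoza and Osei, alphabetically by surname: Beaumont before Mendoza before Osei.
Among Farouk and Szabo, alphabetically by surname: Farouk before Szabo.
Full order: Leclerc, Sato, Beaumont, Mendoza, Osei, Farouk, Szabo, Ibarra.

Leclerc, Sato, Beaumont, Mendoza, Osei, Farouk, Szabo, Ibarra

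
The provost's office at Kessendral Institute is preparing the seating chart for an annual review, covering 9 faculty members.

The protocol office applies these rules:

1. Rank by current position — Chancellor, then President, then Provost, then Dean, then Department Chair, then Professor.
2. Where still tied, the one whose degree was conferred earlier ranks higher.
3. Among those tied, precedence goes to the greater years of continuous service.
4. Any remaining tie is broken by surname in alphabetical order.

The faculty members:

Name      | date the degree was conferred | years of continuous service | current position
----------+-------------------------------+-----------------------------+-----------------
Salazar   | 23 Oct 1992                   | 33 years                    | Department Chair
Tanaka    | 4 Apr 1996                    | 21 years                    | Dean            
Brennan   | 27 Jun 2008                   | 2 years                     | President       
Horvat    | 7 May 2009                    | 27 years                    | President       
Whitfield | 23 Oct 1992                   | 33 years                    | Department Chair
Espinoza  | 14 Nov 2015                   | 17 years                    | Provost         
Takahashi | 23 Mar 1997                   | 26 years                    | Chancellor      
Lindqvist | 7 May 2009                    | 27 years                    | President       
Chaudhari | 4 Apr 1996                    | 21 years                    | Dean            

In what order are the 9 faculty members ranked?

Takahashi, Brennan, Horvat, Lindqvist, Espinoza, Chaudhari, Tanaka, Salazar, Whitfield

By current position: Takahashi (Chancellor); then Brennan, Horvat and Lindqvist (President); then Espinoza (Provost); then Chaudhari and Tanaka (Dean); then Salazar and Whitfield (Department Chair).
Among Brennan, Horvat and Lindqvist, by date the degree was conferred (earlier first): Brennan (27 Jun 2008) before Horvat and Lindqvist (7 May 2009).
Horvat and Lindqvist both have years of continuous service 27 years, so the next rule applies.
Among Horvat and Lindqvist, alphabetically by surname: Horvat before Lindqvist.
Chaudhari and Tanaka both have date the degree was conferred 4 Apr 1996, so the next rule applies.
Chaudhari and Tanaka both have years of continuous service 21 years, so the next rule applies.
Among Chaudhari and Tanaka, alphabetically by surname: Chaudhari before Tanaka.
Salazar and Whitfield both have date the degree was conferred 23 Oct 1992, so the next rule applies.
Salazar and Whitfield both have years of continuous service 33 years, so the next rule applies.
Among Salazar and Whitfield, alphabetically by surname: Salazar before Whitfield.
Full order: Takahashi, Brennan, Horvat, Lindqvist, Espinoza, Chaudhari, Tanaka, Salazar, Whitfield.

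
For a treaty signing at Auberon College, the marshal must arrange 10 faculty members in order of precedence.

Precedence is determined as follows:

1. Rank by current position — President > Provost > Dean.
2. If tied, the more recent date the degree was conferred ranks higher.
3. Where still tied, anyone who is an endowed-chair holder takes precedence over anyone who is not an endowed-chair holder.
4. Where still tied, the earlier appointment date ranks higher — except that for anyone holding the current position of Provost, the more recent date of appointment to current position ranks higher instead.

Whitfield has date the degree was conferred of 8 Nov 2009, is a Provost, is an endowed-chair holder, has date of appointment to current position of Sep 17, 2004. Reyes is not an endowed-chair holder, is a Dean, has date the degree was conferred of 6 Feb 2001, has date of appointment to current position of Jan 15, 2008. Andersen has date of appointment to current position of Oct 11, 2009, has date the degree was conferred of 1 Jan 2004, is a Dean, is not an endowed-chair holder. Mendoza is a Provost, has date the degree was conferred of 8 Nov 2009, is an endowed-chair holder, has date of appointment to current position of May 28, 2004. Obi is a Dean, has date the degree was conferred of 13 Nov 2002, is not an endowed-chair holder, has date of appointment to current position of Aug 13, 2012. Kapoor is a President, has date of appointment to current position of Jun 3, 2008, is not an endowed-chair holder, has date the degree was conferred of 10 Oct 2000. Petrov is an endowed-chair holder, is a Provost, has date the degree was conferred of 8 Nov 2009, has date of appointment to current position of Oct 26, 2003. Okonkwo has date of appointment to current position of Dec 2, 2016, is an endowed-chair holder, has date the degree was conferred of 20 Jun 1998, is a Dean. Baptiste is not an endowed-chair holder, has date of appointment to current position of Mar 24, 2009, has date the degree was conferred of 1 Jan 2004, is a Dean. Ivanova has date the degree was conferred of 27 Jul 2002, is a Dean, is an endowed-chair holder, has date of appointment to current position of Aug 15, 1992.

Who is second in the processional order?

Whitfield

By current position: Kapoor (President); then Whitfield, Mendoza and Petrov (Provost); then Baptiste, Andersen, Obi, Ivanova, Reyes and Okonkwo (Dean).
Whitfield, Mendoza and Petrov all have date the degree was conferred 8 Nov 2009, so the next rule applies.
Whitfield, Mendoza and Petrov are each an endowed-chair holder, so the next rule applies.
Among Whitfield, Mendoza and Petrov, by date of appointment to current position (later first) (reversed rule for this group): Whitfield (Sep 17, 2004) before Mendoza (May 28, 2004) before Petrov (Oct 26, 2003).
Among Baptiste, Andersen, Obi, Ivanova, Reyes and Okonkwo, by date the degree was conferred (later first): Baptiste and Andersen (1 Jan 2004) before Obi (13 Nov 2002) before Ivanova (27 Jul 2002) before Reyes (6 Feb 2001) before Okonkwo (20 Jun 1998).
Baptiste and Andersen are each not an endowed-chair holder, so the next rule applies.
Among Baptiste and Andersen, by date of appointment to current position (earlier first): Baptiste (Mar 24, 2009) before Andersen (Oct 11, 2009).
Order: Kapoor, Whitfield, Mendoza, Petrov, Baptiste, Andersen, Obi, Ivanova, Reyes, Okonkwo.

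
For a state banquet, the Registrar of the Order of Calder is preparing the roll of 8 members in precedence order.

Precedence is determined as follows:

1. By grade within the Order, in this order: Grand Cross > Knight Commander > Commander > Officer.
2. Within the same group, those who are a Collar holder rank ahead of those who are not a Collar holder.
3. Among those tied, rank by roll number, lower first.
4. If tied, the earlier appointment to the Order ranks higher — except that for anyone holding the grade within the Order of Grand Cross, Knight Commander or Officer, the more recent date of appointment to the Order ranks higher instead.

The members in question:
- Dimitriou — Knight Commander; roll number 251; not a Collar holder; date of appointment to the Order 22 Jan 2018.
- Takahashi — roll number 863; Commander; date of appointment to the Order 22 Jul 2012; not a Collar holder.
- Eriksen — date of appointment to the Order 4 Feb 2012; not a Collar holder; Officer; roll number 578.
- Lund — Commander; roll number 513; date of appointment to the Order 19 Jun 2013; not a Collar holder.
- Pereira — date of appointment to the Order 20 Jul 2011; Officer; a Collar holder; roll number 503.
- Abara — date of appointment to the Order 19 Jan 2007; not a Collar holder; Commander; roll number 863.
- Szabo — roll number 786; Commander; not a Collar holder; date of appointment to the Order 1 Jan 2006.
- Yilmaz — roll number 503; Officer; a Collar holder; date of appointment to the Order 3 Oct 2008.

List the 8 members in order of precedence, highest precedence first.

By grade within the Order: Dimitriou (Knight Commander); then Lund, Szabo, Abara and Takahashi (Commander); then Pereira, Yilmaz and Eriksen (Officer).
Lund, Szabo, Abara and Takahashi are each not a Collar holder, so the next rule applies.
Among Lund, Szabo, Abara and Takahashi, by roll number (lower first): Lund (513) before Szabo (786) before Abara and Takahashi (863).
Among Abara and Takahashi, by date of appointment to the Order (earlier first): Abara (19 Jan 2007) before Takahashi (22 Jul 2012).
Among Pereira, Yilmaz and Eriksen, a Collar holder before not a Collar holder: Pereira and Yilmaz (a Collar holder) before Eriksen (not a Collar holder).
Pereira and Yilmaz both have roll number 503, so the next rule applies.
Among Pereira and Yilmaz, by date of appointment to the Order (later first) (reversed rule for this group): Pereira (20 Jul 2011) before Yilmaz (3 Oct 2008).
Full order: Dimitriou, Lund, Szabo, Abara, Takahashi, Pereira, Yilmaz, Eriksen.

Dimitriou, Lund, Szabo, Abara, Takahashi, Pereira, Yilmaz, Eriksen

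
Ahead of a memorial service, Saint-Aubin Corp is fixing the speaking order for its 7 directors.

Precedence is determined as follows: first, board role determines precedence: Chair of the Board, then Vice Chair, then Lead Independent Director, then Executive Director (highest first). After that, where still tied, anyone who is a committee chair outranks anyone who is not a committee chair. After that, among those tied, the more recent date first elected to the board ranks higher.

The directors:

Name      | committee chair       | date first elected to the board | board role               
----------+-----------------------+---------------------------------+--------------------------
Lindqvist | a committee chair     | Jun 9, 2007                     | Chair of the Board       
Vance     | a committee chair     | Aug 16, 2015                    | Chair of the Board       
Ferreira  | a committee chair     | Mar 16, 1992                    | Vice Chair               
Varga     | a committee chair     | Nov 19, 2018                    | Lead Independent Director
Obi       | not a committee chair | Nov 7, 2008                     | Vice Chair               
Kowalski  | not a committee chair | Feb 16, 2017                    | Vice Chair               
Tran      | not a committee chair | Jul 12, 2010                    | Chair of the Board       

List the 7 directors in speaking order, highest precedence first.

Vance, Lindqvist, Tran, Ferreira, Kowalski, Obi, Varga

By board role: Vance, Lindqvist and Tran (Chair of the Board); then Ferreira, Kowalski and Obi (Vice Chair); then Varga (Lead Independent Director).
Among Vance, Lindqvist and Tran, a committee chair before not a committee chair: Vance and Lindqvist (a committee chair) before Tran (not a committee chair).
Among Vance and Lindqvist, by date first elected to the board (later first): Vance (Aug 16, 2015) before Lindqvist (Jun 9, 2007).
Among Ferreira, Kowalski and Obi, a committee chair before not a committee chair: Ferreira (a committee chair) before Kowalski and Obi (not a committee chair).
Among Kowalski and Obi, by date first elected to the board (later first): Kowalski (Feb 16, 2017) before Obi (Nov 7, 2008).
Full order: Vance, Lindqvist, Tran, Ferreira, Kowalski, Obi, Varga.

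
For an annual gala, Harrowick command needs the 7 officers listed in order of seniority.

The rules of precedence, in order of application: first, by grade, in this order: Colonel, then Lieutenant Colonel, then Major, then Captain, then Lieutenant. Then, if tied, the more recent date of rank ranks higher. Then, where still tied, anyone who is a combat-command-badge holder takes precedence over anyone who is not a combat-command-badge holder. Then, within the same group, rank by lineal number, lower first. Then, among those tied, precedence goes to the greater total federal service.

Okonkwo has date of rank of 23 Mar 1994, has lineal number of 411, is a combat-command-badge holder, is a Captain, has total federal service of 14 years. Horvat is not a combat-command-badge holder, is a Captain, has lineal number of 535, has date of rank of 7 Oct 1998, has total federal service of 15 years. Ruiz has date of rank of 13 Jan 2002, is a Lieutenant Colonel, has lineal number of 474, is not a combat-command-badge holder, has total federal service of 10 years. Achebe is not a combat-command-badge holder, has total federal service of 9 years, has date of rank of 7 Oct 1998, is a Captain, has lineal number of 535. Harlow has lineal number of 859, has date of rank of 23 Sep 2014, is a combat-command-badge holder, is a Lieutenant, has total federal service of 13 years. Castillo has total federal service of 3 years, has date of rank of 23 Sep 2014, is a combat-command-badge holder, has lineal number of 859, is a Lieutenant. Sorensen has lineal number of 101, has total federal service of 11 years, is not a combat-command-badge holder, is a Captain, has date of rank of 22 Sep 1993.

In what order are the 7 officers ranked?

Ruiz, Horvat, Achebe, Okonkwo, Sorensen, Harlow, Castillo

By grade: Ruiz (Lieutenant Colonel); then Horvat, Achebe, Okonkwo and Sorensen (Captain); then Harlow and Castillo (Lieutenant).
Among Horvat, Achebe, Okonkwo and Sorensen, by date of rank (later first): Horvat and Achebe (7 Oct 1998) before Okonkwo (23 Mar 1994) before Sorensen (22 Sep 1993).
Horvat and Achebe are each not a combat-command-badge holder, so the next rule applies.
Horvat and Achebe both have lineal number 535, so the next rule applies.
Among Horvat and Achebe, by total federal service (higher first): Horvat (15 years) before Achebe (9 years).
Harlow and Castillo both have date of rank 23 Sep 2014, so the next rule applies.
Harlow and Castillo are each a combat-command-badge holder, so the next rule applies.
Harlow and Castillo both have lineal number 859, so the next rule applies.
Among Harlow and Castillo, by total federal service (higher first): Harlow (13 years) before Castillo (3 years).
Full order: Ruiz, Horvat, Achebe, Okonkwo, Sorensen, Harlow, Castillo.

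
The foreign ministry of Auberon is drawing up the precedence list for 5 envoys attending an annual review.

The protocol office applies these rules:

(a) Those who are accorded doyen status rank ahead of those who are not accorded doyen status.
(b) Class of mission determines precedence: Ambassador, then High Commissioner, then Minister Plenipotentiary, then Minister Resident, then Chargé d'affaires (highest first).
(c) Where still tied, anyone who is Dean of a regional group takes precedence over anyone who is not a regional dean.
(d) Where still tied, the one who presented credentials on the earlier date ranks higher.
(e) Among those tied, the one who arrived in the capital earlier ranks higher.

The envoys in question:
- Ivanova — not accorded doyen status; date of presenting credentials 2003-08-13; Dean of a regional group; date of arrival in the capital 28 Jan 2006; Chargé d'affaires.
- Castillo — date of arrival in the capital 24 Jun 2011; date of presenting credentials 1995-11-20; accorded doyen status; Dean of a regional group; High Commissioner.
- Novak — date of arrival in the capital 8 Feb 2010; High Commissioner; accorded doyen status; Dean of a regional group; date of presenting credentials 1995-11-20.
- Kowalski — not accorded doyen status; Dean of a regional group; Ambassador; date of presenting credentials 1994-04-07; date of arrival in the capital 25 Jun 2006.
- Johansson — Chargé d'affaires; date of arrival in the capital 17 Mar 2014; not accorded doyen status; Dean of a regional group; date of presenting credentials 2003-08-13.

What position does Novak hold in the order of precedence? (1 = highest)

By the first rule: Novak and Castillo (both accorded doyen status); then Kowalski, Ivanova and Johansson (each not accorded doyen status).
Novak and Castillo are each High Commissioner, so the next rule applies.
Novak and Castillo are each Dean of a regional group, so the next rule applies.
Novak and Castillo both have date of presenting credentials 1995-11-20, so the next rule applies.
Among Novak and Castillo, by date of arrival in the capital (earlier first): Novak (8 Feb 2010) before Castillo (24 Jun 2011).
Among Kowalski, Ivanova and Johansson, by class of mission: Kowalski (Ambassador) before Ivanova and Johansson (Chargé d'affaires).
Ivanova and Johansson are each Dean of a regional group, so the next rule applies.
Ivanova and Johansson both have date of presenting credentials 2003-08-13, so the next rule applies.
Among Ivanova and Johansson, by date of arrival in the capital (earlier first): Ivanova (28 Jan 2006) before Johansson (17 Mar 2014).
Order: Novak, Castillo, Kowalski, Ivanova, Johansson. So position 1.

1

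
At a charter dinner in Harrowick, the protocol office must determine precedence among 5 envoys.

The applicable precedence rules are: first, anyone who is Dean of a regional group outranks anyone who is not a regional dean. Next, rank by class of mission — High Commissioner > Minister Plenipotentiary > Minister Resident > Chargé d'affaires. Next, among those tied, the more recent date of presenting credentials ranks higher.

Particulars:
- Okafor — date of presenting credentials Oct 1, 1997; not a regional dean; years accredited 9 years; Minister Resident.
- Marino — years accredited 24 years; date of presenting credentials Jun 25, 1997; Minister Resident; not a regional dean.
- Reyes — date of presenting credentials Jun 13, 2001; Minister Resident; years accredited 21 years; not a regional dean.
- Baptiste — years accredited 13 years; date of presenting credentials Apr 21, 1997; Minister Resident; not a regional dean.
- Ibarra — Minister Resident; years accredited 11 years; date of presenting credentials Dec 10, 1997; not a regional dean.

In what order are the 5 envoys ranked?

Reyes, Ibarra, Okafor, Marino, Baptiste

By the first rule: Reyes, Ibarra, Okafor, Marino and Baptiste (each not a regional dean).
Reyes, Ibarra, Okafor, Marino and Baptiste are each Minister Resident, so the next rule applies.
Among Reyes, Ibarra, Okafor, Marino and Baptiste, by date of presenting credentials (later first): Reyes (Jun 13, 2001) before Ibarra (Dec 10, 1997) before Okafor (Oct 1, 1997) before Marino (Jun 25, 1997) before Baptiste (Apr 21, 1997).
Full order: Reyes, Ibarra, Okafor, Marino, Baptiste.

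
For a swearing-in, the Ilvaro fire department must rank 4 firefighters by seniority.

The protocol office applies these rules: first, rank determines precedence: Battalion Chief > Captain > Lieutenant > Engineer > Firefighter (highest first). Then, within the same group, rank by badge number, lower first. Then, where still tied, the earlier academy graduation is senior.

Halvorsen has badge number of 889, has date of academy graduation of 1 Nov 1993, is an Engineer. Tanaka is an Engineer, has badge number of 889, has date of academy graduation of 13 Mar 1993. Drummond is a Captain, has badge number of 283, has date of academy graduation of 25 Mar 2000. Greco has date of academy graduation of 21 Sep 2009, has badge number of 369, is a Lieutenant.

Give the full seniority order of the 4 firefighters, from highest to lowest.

By rank: Drummond (Captain); then Greco (Lieutenant); then Tanaka and Halvorsen (Engineer).
Tanaka and Halvorsen both have badge number 889, so the next rule applies.
Among Tanaka and Halvorsen, by date of academy graduation (earlier first): Tanaka (13 Mar 1993) before Halvorsen (1 Nov 1993).
Full order: Drummond, Greco, Tanaka, Halvorsen.

Drummond, Greco, Tanaka, Halvorsen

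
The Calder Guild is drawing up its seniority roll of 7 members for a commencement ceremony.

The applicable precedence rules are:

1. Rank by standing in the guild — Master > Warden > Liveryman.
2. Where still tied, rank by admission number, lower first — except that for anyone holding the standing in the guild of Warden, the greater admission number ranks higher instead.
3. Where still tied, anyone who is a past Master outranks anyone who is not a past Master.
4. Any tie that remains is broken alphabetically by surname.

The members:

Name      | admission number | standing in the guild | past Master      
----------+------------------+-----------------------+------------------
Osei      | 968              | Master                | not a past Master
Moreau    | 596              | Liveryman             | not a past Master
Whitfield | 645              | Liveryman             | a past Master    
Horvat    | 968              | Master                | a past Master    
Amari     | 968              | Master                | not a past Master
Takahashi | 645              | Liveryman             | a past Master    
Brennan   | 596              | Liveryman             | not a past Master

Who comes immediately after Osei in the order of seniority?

Brennan

By standing in the guild: Horvat, Amari and Osei (Master); then Brennan, Moreau, Takahashi and Whitfield (Liveryman).
Horvat, Amari and Osei all have admission number 968, so the next rule applies.
Among Horvat, Amari and Osei, a past Master before not a past Master: Horvat (a past Master) before Amari and Osei (not a past Master).
Among Amari and Osei, alphabetically by surname: Amari before Osei.
Among Brennan, Moreau, Takahashi and Whitfield, by admission number (lower first): Brennan and Moreau (596) before Takahashi and Whitfield (645).
Brennan and Moreau are each not a past Master, so the next rule applies.
Among Brennan and Moreau, alphabetically by surname: Brennan before Moreau.
Takahashi and Whitfield are each a past Master, so the next rule applies.
Among Takahashi and Whitfield, alphabetically by surname: Takahashi before Whitfield.
Order: Horvat, Amari, Osei, Brennan, Moreau, Takahashi, Whitfield.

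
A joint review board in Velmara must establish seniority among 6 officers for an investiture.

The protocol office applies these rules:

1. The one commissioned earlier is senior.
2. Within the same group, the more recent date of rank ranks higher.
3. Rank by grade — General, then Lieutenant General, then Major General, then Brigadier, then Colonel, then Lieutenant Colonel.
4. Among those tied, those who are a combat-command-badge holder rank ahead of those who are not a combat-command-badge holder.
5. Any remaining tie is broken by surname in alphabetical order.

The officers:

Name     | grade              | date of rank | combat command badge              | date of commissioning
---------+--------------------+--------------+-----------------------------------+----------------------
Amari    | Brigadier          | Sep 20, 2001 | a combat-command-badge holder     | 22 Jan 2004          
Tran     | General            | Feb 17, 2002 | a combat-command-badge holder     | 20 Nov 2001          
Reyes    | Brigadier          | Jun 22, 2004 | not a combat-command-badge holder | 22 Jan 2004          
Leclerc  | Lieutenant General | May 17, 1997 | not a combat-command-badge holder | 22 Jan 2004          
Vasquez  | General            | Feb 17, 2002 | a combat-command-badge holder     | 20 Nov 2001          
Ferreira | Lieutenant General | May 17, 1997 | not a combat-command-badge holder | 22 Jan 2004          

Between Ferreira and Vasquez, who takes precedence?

By date of commissioning (earlier first): Tran and Vasquez (both 20 Nov 2001); then Reyes, Amari, Ferreira and Leclerc (each 22 Jan 2004).
Tran and Vasquez both have date of rank Feb 17, 2002, so the next rule applies.
Tran and Vasquez are each General, so the next rule applies.
Tran and Vasquez are each a combat-command-badge holder, so the next rule applies.
Among Tran and Vasquez, alphabetically by surname: Tran before Vasquez.
Among Reyes, Amari, Ferreira and Leclerc, by date of rank (later first): Reyes (Jun 22, 2004) before Amari (Sep 20, 2001) before Ferreira and Leclerc (May 17, 1997).
Ferreira and Leclerc are each Lieutenant General, so the next rule applies.
Ferreira and Leclerc are each not a combat-command-badge holder, so the next rule applies.
Among Ferreira and Leclerc, alphabetically by surname: Ferreira before Leclerc.
So Vasquez takes precedence.

Vasquez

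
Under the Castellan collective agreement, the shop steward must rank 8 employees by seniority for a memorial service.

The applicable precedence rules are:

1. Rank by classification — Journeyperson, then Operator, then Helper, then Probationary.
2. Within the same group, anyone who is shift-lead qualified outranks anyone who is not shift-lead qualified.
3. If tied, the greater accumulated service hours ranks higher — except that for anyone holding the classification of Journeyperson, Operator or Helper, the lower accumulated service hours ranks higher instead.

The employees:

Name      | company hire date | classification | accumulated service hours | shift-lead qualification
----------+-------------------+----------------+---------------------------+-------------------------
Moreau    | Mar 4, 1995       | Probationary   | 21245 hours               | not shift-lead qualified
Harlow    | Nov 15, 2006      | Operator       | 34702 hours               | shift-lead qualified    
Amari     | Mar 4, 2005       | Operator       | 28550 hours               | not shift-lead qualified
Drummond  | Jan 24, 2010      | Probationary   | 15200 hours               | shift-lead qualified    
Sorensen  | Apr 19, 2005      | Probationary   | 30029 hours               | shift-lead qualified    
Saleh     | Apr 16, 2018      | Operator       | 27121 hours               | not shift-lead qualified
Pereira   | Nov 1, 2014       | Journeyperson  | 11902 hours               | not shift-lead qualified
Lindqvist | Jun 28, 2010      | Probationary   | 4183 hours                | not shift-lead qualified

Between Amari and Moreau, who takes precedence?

By classification: Pereira (Journeyperson); then Harlow, Saleh and Amari (Operator); then Sorensen, Drummond, Moreau and Lindqvist (Probationary).
Among Harlow, Saleh and Amari, shift-lead qualified before not shift-lead qualified: Harlow (shift-lead qualified) before Saleh and Amari (not shift-lead qualified).
Among Saleh and Amari, by accumulated service hours (lower first) (reversed rule for this group): Saleh (27121 hours) before Amari (28550 hours).
Among Sorensen, Drummond, Moreau and Lindqvist, shift-lead qualified before not shift-lead qualified: Sorensen and Drummond (shift-lead qualified) before Moreau and Lindqvist (not shift-lead qualified).
Among Sorensen and Drummond, by accumulated service hours (higher first): Sorensen (30029 hours) before Drummond (15200 hours).
Among Moreau and Lindqvist, by accumulated service hours (higher first): Moreau (21245 hours) before Lindqvist (4183 hours).
So Amari takes precedence.

Amari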